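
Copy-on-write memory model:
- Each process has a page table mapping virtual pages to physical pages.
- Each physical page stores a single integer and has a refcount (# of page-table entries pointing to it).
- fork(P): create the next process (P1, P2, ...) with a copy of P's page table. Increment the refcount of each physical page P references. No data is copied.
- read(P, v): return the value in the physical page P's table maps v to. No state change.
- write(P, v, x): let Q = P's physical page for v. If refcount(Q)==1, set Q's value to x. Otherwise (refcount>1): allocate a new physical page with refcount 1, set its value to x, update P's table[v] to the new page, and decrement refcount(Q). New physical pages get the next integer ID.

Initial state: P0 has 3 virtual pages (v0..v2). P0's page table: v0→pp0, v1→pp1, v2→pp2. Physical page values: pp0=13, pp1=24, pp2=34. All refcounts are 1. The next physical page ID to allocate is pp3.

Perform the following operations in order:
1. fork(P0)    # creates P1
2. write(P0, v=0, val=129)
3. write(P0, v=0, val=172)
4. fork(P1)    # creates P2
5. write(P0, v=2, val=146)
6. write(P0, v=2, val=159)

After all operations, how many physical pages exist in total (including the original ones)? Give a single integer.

Answer: 5

Derivation:
Op 1: fork(P0) -> P1. 3 ppages; refcounts: pp0:2 pp1:2 pp2:2
Op 2: write(P0, v0, 129). refcount(pp0)=2>1 -> COPY to pp3. 4 ppages; refcounts: pp0:1 pp1:2 pp2:2 pp3:1
Op 3: write(P0, v0, 172). refcount(pp3)=1 -> write in place. 4 ppages; refcounts: pp0:1 pp1:2 pp2:2 pp3:1
Op 4: fork(P1) -> P2. 4 ppages; refcounts: pp0:2 pp1:3 pp2:3 pp3:1
Op 5: write(P0, v2, 146). refcount(pp2)=3>1 -> COPY to pp4. 5 ppages; refcounts: pp0:2 pp1:3 pp2:2 pp3:1 pp4:1
Op 6: write(P0, v2, 159). refcount(pp4)=1 -> write in place. 5 ppages; refcounts: pp0:2 pp1:3 pp2:2 pp3:1 pp4:1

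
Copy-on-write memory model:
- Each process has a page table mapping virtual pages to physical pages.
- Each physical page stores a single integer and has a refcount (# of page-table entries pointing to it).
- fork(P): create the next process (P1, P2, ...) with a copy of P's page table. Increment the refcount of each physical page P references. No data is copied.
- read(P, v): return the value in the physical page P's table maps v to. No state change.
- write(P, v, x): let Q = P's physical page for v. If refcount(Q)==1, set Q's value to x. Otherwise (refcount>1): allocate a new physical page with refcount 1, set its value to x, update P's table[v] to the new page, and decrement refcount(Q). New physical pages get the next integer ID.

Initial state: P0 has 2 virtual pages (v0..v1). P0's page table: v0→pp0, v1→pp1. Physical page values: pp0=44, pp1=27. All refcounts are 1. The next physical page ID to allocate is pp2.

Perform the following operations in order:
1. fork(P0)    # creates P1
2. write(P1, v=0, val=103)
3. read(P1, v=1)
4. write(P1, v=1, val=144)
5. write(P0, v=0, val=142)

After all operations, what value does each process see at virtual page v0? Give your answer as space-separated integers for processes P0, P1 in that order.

Op 1: fork(P0) -> P1. 2 ppages; refcounts: pp0:2 pp1:2
Op 2: write(P1, v0, 103). refcount(pp0)=2>1 -> COPY to pp2. 3 ppages; refcounts: pp0:1 pp1:2 pp2:1
Op 3: read(P1, v1) -> 27. No state change.
Op 4: write(P1, v1, 144). refcount(pp1)=2>1 -> COPY to pp3. 4 ppages; refcounts: pp0:1 pp1:1 pp2:1 pp3:1
Op 5: write(P0, v0, 142). refcount(pp0)=1 -> write in place. 4 ppages; refcounts: pp0:1 pp1:1 pp2:1 pp3:1
P0: v0 -> pp0 = 142
P1: v0 -> pp2 = 103

Answer: 142 103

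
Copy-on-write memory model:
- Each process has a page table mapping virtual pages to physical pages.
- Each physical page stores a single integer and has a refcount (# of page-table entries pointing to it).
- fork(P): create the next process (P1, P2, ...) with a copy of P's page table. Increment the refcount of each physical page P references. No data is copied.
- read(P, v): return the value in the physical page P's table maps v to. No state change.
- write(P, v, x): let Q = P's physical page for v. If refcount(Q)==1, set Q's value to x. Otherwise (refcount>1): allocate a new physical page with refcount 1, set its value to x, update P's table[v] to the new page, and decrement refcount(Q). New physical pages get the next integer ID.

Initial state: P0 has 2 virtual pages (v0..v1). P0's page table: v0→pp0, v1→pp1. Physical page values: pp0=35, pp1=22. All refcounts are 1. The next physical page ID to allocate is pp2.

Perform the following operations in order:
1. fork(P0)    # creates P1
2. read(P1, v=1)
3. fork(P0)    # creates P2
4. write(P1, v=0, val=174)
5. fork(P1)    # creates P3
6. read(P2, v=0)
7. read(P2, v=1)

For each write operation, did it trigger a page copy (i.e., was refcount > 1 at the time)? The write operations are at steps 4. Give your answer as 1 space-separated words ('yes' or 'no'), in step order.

Op 1: fork(P0) -> P1. 2 ppages; refcounts: pp0:2 pp1:2
Op 2: read(P1, v1) -> 22. No state change.
Op 3: fork(P0) -> P2. 2 ppages; refcounts: pp0:3 pp1:3
Op 4: write(P1, v0, 174). refcount(pp0)=3>1 -> COPY to pp2. 3 ppages; refcounts: pp0:2 pp1:3 pp2:1
Op 5: fork(P1) -> P3. 3 ppages; refcounts: pp0:2 pp1:4 pp2:2
Op 6: read(P2, v0) -> 35. No state change.
Op 7: read(P2, v1) -> 22. No state change.

yes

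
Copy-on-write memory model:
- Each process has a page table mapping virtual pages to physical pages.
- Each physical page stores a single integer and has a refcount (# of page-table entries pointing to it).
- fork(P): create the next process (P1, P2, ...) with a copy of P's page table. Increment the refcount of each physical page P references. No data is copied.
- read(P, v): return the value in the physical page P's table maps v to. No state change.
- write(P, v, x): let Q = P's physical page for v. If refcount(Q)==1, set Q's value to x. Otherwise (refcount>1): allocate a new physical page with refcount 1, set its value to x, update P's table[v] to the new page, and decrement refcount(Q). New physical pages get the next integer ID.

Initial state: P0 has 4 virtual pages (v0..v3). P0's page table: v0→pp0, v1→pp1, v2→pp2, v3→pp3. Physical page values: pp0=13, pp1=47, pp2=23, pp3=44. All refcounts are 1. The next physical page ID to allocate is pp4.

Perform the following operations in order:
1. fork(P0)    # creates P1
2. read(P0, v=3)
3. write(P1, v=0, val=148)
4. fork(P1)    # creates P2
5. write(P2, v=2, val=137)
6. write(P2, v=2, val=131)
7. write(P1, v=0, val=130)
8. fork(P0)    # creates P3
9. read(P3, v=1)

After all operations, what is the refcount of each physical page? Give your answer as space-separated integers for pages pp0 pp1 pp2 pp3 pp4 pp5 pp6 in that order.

Answer: 2 4 3 4 1 1 1

Derivation:
Op 1: fork(P0) -> P1. 4 ppages; refcounts: pp0:2 pp1:2 pp2:2 pp3:2
Op 2: read(P0, v3) -> 44. No state change.
Op 3: write(P1, v0, 148). refcount(pp0)=2>1 -> COPY to pp4. 5 ppages; refcounts: pp0:1 pp1:2 pp2:2 pp3:2 pp4:1
Op 4: fork(P1) -> P2. 5 ppages; refcounts: pp0:1 pp1:3 pp2:3 pp3:3 pp4:2
Op 5: write(P2, v2, 137). refcount(pp2)=3>1 -> COPY to pp5. 6 ppages; refcounts: pp0:1 pp1:3 pp2:2 pp3:3 pp4:2 pp5:1
Op 6: write(P2, v2, 131). refcount(pp5)=1 -> write in place. 6 ppages; refcounts: pp0:1 pp1:3 pp2:2 pp3:3 pp4:2 pp5:1
Op 7: write(P1, v0, 130). refcount(pp4)=2>1 -> COPY to pp6. 7 ppages; refcounts: pp0:1 pp1:3 pp2:2 pp3:3 pp4:1 pp5:1 pp6:1
Op 8: fork(P0) -> P3. 7 ppages; refcounts: pp0:2 pp1:4 pp2:3 pp3:4 pp4:1 pp5:1 pp6:1
Op 9: read(P3, v1) -> 47. No state change.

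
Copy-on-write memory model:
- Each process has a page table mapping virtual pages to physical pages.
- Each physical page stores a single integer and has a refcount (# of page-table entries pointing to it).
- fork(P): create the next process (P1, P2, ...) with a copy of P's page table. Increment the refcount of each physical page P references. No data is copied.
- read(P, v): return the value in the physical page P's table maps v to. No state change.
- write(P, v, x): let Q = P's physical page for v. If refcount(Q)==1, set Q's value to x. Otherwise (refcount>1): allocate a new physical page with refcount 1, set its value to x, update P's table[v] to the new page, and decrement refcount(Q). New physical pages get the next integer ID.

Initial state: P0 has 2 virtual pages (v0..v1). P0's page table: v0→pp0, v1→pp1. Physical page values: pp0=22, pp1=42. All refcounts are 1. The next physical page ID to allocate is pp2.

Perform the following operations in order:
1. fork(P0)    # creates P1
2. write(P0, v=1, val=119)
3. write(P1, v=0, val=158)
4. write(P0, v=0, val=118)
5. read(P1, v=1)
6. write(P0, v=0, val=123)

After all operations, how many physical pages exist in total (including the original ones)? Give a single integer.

Op 1: fork(P0) -> P1. 2 ppages; refcounts: pp0:2 pp1:2
Op 2: write(P0, v1, 119). refcount(pp1)=2>1 -> COPY to pp2. 3 ppages; refcounts: pp0:2 pp1:1 pp2:1
Op 3: write(P1, v0, 158). refcount(pp0)=2>1 -> COPY to pp3. 4 ppages; refcounts: pp0:1 pp1:1 pp2:1 pp3:1
Op 4: write(P0, v0, 118). refcount(pp0)=1 -> write in place. 4 ppages; refcounts: pp0:1 pp1:1 pp2:1 pp3:1
Op 5: read(P1, v1) -> 42. No state change.
Op 6: write(P0, v0, 123). refcount(pp0)=1 -> write in place. 4 ppages; refcounts: pp0:1 pp1:1 pp2:1 pp3:1

Answer: 4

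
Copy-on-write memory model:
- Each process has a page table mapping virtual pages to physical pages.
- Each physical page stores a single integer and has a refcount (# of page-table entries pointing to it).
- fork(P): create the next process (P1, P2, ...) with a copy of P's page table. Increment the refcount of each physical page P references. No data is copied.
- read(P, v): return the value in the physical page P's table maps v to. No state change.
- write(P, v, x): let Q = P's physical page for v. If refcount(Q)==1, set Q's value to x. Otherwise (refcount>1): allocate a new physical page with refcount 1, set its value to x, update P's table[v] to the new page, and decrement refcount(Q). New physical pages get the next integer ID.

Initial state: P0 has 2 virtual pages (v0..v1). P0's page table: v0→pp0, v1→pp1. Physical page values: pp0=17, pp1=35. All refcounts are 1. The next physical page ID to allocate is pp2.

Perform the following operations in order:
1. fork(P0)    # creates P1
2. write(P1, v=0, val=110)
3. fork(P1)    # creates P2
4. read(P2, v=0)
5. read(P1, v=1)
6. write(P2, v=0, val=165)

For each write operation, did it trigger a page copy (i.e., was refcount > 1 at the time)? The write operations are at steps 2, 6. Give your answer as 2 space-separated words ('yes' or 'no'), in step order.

Op 1: fork(P0) -> P1. 2 ppages; refcounts: pp0:2 pp1:2
Op 2: write(P1, v0, 110). refcount(pp0)=2>1 -> COPY to pp2. 3 ppages; refcounts: pp0:1 pp1:2 pp2:1
Op 3: fork(P1) -> P2. 3 ppages; refcounts: pp0:1 pp1:3 pp2:2
Op 4: read(P2, v0) -> 110. No state change.
Op 5: read(P1, v1) -> 35. No state change.
Op 6: write(P2, v0, 165). refcount(pp2)=2>1 -> COPY to pp3. 4 ppages; refcounts: pp0:1 pp1:3 pp2:1 pp3:1

yes yes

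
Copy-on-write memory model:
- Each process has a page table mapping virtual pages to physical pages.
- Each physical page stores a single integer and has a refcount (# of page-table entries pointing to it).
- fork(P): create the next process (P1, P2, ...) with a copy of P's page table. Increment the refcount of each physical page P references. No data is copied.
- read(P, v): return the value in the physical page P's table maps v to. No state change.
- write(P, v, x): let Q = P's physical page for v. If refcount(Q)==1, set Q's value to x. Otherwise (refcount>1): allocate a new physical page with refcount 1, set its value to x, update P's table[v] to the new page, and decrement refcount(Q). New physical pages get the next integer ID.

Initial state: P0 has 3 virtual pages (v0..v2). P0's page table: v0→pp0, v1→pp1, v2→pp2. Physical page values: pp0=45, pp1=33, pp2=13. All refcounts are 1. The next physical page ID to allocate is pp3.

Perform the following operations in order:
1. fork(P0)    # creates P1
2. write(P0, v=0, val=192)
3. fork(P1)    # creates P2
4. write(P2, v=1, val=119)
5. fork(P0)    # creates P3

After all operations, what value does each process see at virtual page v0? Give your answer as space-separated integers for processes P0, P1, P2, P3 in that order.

Op 1: fork(P0) -> P1. 3 ppages; refcounts: pp0:2 pp1:2 pp2:2
Op 2: write(P0, v0, 192). refcount(pp0)=2>1 -> COPY to pp3. 4 ppages; refcounts: pp0:1 pp1:2 pp2:2 pp3:1
Op 3: fork(P1) -> P2. 4 ppages; refcounts: pp0:2 pp1:3 pp2:3 pp3:1
Op 4: write(P2, v1, 119). refcount(pp1)=3>1 -> COPY to pp4. 5 ppages; refcounts: pp0:2 pp1:2 pp2:3 pp3:1 pp4:1
Op 5: fork(P0) -> P3. 5 ppages; refcounts: pp0:2 pp1:3 pp2:4 pp3:2 pp4:1
P0: v0 -> pp3 = 192
P1: v0 -> pp0 = 45
P2: v0 -> pp0 = 45
P3: v0 -> pp3 = 192

Answer: 192 45 45 192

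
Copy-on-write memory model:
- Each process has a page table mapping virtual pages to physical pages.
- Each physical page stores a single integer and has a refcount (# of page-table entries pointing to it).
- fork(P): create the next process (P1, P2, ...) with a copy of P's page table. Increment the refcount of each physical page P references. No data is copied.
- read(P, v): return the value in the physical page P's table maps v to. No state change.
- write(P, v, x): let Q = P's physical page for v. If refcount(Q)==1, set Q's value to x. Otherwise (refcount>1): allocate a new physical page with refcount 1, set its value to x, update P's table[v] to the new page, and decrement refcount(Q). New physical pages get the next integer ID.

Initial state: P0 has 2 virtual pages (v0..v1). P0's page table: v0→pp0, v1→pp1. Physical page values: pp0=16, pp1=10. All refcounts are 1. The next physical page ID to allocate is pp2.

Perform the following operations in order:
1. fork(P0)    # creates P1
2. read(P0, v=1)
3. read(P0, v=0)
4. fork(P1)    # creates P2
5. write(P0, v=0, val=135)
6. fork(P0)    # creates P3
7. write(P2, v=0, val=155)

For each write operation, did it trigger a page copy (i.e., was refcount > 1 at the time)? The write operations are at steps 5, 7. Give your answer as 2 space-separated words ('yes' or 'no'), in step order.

Op 1: fork(P0) -> P1. 2 ppages; refcounts: pp0:2 pp1:2
Op 2: read(P0, v1) -> 10. No state change.
Op 3: read(P0, v0) -> 16. No state change.
Op 4: fork(P1) -> P2. 2 ppages; refcounts: pp0:3 pp1:3
Op 5: write(P0, v0, 135). refcount(pp0)=3>1 -> COPY to pp2. 3 ppages; refcounts: pp0:2 pp1:3 pp2:1
Op 6: fork(P0) -> P3. 3 ppages; refcounts: pp0:2 pp1:4 pp2:2
Op 7: write(P2, v0, 155). refcount(pp0)=2>1 -> COPY to pp3. 4 ppages; refcounts: pp0:1 pp1:4 pp2:2 pp3:1

yes yes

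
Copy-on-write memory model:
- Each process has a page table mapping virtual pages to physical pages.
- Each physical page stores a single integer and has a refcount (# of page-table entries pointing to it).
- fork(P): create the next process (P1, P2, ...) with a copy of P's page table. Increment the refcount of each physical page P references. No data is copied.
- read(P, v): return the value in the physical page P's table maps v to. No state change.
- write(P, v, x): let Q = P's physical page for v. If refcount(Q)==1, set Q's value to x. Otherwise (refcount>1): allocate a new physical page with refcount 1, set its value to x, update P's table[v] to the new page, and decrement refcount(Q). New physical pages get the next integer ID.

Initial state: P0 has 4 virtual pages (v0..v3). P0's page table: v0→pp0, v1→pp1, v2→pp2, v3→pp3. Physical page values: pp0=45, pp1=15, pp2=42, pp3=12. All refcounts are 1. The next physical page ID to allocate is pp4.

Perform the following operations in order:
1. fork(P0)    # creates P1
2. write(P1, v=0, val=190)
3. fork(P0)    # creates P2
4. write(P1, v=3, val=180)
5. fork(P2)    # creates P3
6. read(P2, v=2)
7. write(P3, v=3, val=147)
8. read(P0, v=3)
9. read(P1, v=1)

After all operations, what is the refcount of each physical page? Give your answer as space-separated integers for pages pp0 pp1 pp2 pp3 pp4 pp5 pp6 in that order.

Op 1: fork(P0) -> P1. 4 ppages; refcounts: pp0:2 pp1:2 pp2:2 pp3:2
Op 2: write(P1, v0, 190). refcount(pp0)=2>1 -> COPY to pp4. 5 ppages; refcounts: pp0:1 pp1:2 pp2:2 pp3:2 pp4:1
Op 3: fork(P0) -> P2. 5 ppages; refcounts: pp0:2 pp1:3 pp2:3 pp3:3 pp4:1
Op 4: write(P1, v3, 180). refcount(pp3)=3>1 -> COPY to pp5. 6 ppages; refcounts: pp0:2 pp1:3 pp2:3 pp3:2 pp4:1 pp5:1
Op 5: fork(P2) -> P3. 6 ppages; refcounts: pp0:3 pp1:4 pp2:4 pp3:3 pp4:1 pp5:1
Op 6: read(P2, v2) -> 42. No state change.
Op 7: write(P3, v3, 147). refcount(pp3)=3>1 -> COPY to pp6. 7 ppages; refcounts: pp0:3 pp1:4 pp2:4 pp3:2 pp4:1 pp5:1 pp6:1
Op 8: read(P0, v3) -> 12. No state change.
Op 9: read(P1, v1) -> 15. No state change.

Answer: 3 4 4 2 1 1 1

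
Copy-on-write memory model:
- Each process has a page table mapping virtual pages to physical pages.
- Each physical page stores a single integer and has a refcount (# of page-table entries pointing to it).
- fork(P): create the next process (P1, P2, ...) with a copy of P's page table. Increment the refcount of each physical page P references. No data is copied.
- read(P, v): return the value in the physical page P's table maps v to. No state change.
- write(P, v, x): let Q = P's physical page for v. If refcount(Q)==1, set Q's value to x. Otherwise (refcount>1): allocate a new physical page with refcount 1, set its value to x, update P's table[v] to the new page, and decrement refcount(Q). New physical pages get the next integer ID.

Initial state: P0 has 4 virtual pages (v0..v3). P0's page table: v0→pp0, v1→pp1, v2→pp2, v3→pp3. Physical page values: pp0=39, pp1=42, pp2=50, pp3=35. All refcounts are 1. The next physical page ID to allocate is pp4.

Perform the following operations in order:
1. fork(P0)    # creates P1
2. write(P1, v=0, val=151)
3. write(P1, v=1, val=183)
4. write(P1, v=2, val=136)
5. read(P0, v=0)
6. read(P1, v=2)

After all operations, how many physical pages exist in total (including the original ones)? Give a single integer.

Op 1: fork(P0) -> P1. 4 ppages; refcounts: pp0:2 pp1:2 pp2:2 pp3:2
Op 2: write(P1, v0, 151). refcount(pp0)=2>1 -> COPY to pp4. 5 ppages; refcounts: pp0:1 pp1:2 pp2:2 pp3:2 pp4:1
Op 3: write(P1, v1, 183). refcount(pp1)=2>1 -> COPY to pp5. 6 ppages; refcounts: pp0:1 pp1:1 pp2:2 pp3:2 pp4:1 pp5:1
Op 4: write(P1, v2, 136). refcount(pp2)=2>1 -> COPY to pp6. 7 ppages; refcounts: pp0:1 pp1:1 pp2:1 pp3:2 pp4:1 pp5:1 pp6:1
Op 5: read(P0, v0) -> 39. No state change.
Op 6: read(P1, v2) -> 136. No state change.

Answer: 7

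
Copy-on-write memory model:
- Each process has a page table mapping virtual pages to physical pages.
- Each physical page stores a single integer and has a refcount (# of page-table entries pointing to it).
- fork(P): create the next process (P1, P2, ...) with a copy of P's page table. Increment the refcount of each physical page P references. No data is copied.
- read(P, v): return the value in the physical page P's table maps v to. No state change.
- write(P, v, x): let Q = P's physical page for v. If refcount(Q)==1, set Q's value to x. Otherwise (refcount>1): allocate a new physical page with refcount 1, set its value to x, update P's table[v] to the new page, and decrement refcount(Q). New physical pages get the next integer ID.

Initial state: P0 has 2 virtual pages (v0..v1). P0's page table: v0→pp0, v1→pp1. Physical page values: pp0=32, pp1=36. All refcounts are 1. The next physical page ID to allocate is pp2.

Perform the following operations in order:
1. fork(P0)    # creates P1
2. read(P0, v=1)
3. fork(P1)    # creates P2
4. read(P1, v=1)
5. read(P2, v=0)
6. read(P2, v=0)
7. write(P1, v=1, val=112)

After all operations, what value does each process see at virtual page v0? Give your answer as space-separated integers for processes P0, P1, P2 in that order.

Answer: 32 32 32

Derivation:
Op 1: fork(P0) -> P1. 2 ppages; refcounts: pp0:2 pp1:2
Op 2: read(P0, v1) -> 36. No state change.
Op 3: fork(P1) -> P2. 2 ppages; refcounts: pp0:3 pp1:3
Op 4: read(P1, v1) -> 36. No state change.
Op 5: read(P2, v0) -> 32. No state change.
Op 6: read(P2, v0) -> 32. No state change.
Op 7: write(P1, v1, 112). refcount(pp1)=3>1 -> COPY to pp2. 3 ppages; refcounts: pp0:3 pp1:2 pp2:1
P0: v0 -> pp0 = 32
P1: v0 -> pp0 = 32
P2: v0 -> pp0 = 32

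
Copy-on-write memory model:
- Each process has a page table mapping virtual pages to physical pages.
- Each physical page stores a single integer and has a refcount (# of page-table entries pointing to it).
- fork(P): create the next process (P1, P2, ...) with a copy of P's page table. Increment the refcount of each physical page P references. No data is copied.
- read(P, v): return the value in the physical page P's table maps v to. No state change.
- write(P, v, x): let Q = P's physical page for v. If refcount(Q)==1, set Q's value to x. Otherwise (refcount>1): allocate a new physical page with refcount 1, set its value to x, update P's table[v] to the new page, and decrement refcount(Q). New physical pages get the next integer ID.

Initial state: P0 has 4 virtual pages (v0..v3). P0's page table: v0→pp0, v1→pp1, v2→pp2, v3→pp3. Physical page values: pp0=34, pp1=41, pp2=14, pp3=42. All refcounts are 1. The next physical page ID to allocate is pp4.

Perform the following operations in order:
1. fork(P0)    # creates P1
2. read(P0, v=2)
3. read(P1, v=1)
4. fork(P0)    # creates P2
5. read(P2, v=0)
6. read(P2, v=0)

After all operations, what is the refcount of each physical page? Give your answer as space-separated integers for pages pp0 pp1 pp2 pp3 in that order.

Op 1: fork(P0) -> P1. 4 ppages; refcounts: pp0:2 pp1:2 pp2:2 pp3:2
Op 2: read(P0, v2) -> 14. No state change.
Op 3: read(P1, v1) -> 41. No state change.
Op 4: fork(P0) -> P2. 4 ppages; refcounts: pp0:3 pp1:3 pp2:3 pp3:3
Op 5: read(P2, v0) -> 34. No state change.
Op 6: read(P2, v0) -> 34. No state change.

Answer: 3 3 3 3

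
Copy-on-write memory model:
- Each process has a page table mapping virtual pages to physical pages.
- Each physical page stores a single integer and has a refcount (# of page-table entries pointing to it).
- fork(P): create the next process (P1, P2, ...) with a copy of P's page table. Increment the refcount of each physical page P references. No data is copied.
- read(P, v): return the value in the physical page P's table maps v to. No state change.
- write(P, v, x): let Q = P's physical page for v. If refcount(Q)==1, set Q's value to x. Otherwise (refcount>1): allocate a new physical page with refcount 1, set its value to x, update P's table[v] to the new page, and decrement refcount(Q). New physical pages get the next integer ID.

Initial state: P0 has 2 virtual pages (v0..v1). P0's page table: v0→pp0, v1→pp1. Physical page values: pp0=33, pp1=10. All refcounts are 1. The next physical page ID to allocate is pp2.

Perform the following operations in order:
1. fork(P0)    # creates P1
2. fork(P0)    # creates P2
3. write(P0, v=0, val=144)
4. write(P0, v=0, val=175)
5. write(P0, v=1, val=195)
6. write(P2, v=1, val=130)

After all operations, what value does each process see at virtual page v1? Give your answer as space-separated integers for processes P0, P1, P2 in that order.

Op 1: fork(P0) -> P1. 2 ppages; refcounts: pp0:2 pp1:2
Op 2: fork(P0) -> P2. 2 ppages; refcounts: pp0:3 pp1:3
Op 3: write(P0, v0, 144). refcount(pp0)=3>1 -> COPY to pp2. 3 ppages; refcounts: pp0:2 pp1:3 pp2:1
Op 4: write(P0, v0, 175). refcount(pp2)=1 -> write in place. 3 ppages; refcounts: pp0:2 pp1:3 pp2:1
Op 5: write(P0, v1, 195). refcount(pp1)=3>1 -> COPY to pp3. 4 ppages; refcounts: pp0:2 pp1:2 pp2:1 pp3:1
Op 6: write(P2, v1, 130). refcount(pp1)=2>1 -> COPY to pp4. 5 ppages; refcounts: pp0:2 pp1:1 pp2:1 pp3:1 pp4:1
P0: v1 -> pp3 = 195
P1: v1 -> pp1 = 10
P2: v1 -> pp4 = 130

Answer: 195 10 130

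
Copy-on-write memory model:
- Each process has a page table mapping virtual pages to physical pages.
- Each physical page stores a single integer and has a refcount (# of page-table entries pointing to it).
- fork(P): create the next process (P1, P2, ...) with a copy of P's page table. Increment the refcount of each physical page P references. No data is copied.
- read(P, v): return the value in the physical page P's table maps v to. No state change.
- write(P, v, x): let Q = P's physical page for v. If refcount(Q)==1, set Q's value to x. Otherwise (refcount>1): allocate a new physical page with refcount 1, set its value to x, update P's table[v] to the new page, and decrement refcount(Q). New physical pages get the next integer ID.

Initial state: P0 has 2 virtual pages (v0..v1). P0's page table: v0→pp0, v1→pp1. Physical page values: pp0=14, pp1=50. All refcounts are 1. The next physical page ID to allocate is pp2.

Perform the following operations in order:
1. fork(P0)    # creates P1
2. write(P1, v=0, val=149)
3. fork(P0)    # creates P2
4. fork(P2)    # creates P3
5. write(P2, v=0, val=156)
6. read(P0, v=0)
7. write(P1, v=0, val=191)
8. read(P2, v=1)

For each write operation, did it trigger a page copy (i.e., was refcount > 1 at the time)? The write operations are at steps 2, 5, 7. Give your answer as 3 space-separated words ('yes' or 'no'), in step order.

Op 1: fork(P0) -> P1. 2 ppages; refcounts: pp0:2 pp1:2
Op 2: write(P1, v0, 149). refcount(pp0)=2>1 -> COPY to pp2. 3 ppages; refcounts: pp0:1 pp1:2 pp2:1
Op 3: fork(P0) -> P2. 3 ppages; refcounts: pp0:2 pp1:3 pp2:1
Op 4: fork(P2) -> P3. 3 ppages; refcounts: pp0:3 pp1:4 pp2:1
Op 5: write(P2, v0, 156). refcount(pp0)=3>1 -> COPY to pp3. 4 ppages; refcounts: pp0:2 pp1:4 pp2:1 pp3:1
Op 6: read(P0, v0) -> 14. No state change.
Op 7: write(P1, v0, 191). refcount(pp2)=1 -> write in place. 4 ppages; refcounts: pp0:2 pp1:4 pp2:1 pp3:1
Op 8: read(P2, v1) -> 50. No state change.

yes yes no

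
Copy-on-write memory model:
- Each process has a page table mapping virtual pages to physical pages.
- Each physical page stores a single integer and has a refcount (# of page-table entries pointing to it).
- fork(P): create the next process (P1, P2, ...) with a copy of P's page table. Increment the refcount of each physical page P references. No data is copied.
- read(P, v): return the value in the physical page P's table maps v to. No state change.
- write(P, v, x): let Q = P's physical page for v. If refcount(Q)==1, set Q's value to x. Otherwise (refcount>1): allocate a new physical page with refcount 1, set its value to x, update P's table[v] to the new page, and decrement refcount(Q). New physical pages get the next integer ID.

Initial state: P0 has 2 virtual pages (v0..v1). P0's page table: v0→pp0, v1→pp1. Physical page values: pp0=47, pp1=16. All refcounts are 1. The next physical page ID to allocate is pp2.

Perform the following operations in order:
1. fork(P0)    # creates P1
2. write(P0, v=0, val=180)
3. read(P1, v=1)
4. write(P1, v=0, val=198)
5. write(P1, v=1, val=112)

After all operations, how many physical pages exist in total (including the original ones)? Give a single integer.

Op 1: fork(P0) -> P1. 2 ppages; refcounts: pp0:2 pp1:2
Op 2: write(P0, v0, 180). refcount(pp0)=2>1 -> COPY to pp2. 3 ppages; refcounts: pp0:1 pp1:2 pp2:1
Op 3: read(P1, v1) -> 16. No state change.
Op 4: write(P1, v0, 198). refcount(pp0)=1 -> write in place. 3 ppages; refcounts: pp0:1 pp1:2 pp2:1
Op 5: write(P1, v1, 112). refcount(pp1)=2>1 -> COPY to pp3. 4 ppages; refcounts: pp0:1 pp1:1 pp2:1 pp3:1

Answer: 4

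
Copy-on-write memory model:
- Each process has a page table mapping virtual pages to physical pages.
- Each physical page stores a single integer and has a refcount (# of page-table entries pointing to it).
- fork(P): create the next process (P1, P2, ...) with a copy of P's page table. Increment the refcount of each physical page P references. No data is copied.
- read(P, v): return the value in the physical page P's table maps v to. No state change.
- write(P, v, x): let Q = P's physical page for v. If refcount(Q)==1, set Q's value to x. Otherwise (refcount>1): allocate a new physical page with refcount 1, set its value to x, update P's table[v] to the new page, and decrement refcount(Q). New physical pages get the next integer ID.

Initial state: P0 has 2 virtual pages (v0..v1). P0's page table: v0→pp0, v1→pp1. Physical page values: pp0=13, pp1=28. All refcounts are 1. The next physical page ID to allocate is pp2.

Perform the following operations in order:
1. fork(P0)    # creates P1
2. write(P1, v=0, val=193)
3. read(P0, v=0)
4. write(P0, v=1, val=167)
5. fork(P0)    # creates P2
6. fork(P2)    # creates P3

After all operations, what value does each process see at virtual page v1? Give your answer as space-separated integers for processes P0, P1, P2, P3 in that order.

Answer: 167 28 167 167

Derivation:
Op 1: fork(P0) -> P1. 2 ppages; refcounts: pp0:2 pp1:2
Op 2: write(P1, v0, 193). refcount(pp0)=2>1 -> COPY to pp2. 3 ppages; refcounts: pp0:1 pp1:2 pp2:1
Op 3: read(P0, v0) -> 13. No state change.
Op 4: write(P0, v1, 167). refcount(pp1)=2>1 -> COPY to pp3. 4 ppages; refcounts: pp0:1 pp1:1 pp2:1 pp3:1
Op 5: fork(P0) -> P2. 4 ppages; refcounts: pp0:2 pp1:1 pp2:1 pp3:2
Op 6: fork(P2) -> P3. 4 ppages; refcounts: pp0:3 pp1:1 pp2:1 pp3:3
P0: v1 -> pp3 = 167
P1: v1 -> pp1 = 28
P2: v1 -> pp3 = 167
P3: v1 -> pp3 = 167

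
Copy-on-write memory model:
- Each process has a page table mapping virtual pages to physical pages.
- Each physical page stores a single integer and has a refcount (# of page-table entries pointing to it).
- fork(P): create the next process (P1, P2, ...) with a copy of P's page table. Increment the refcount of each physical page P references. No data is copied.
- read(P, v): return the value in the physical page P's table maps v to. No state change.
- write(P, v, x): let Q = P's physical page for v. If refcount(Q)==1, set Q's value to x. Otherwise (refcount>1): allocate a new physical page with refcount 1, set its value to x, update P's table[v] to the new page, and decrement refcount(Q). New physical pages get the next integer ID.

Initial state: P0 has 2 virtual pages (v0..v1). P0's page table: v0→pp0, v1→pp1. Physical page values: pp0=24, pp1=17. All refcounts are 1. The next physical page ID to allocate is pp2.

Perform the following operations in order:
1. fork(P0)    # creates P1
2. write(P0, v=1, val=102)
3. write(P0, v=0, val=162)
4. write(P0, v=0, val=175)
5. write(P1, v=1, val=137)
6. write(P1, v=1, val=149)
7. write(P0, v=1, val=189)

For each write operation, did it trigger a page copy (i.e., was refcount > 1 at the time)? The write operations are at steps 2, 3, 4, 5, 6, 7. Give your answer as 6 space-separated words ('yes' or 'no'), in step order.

Op 1: fork(P0) -> P1. 2 ppages; refcounts: pp0:2 pp1:2
Op 2: write(P0, v1, 102). refcount(pp1)=2>1 -> COPY to pp2. 3 ppages; refcounts: pp0:2 pp1:1 pp2:1
Op 3: write(P0, v0, 162). refcount(pp0)=2>1 -> COPY to pp3. 4 ppages; refcounts: pp0:1 pp1:1 pp2:1 pp3:1
Op 4: write(P0, v0, 175). refcount(pp3)=1 -> write in place. 4 ppages; refcounts: pp0:1 pp1:1 pp2:1 pp3:1
Op 5: write(P1, v1, 137). refcount(pp1)=1 -> write in place. 4 ppages; refcounts: pp0:1 pp1:1 pp2:1 pp3:1
Op 6: write(P1, v1, 149). refcount(pp1)=1 -> write in place. 4 ppages; refcounts: pp0:1 pp1:1 pp2:1 pp3:1
Op 7: write(P0, v1, 189). refcount(pp2)=1 -> write in place. 4 ppages; refcounts: pp0:1 pp1:1 pp2:1 pp3:1

yes yes no no no no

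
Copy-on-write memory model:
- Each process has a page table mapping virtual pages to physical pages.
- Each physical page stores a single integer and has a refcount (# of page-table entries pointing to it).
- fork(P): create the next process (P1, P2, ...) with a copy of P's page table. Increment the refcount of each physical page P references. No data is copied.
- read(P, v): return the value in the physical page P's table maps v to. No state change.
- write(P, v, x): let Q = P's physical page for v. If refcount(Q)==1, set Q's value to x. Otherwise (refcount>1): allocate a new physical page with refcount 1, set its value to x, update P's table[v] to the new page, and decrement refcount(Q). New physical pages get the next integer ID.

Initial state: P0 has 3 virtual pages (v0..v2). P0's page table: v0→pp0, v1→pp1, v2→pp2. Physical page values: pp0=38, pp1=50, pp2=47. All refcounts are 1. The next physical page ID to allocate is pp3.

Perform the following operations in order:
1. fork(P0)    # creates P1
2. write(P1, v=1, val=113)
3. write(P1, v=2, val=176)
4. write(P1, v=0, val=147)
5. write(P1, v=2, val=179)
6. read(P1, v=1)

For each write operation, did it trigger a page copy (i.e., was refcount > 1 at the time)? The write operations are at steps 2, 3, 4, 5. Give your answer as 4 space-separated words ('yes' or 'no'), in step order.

Op 1: fork(P0) -> P1. 3 ppages; refcounts: pp0:2 pp1:2 pp2:2
Op 2: write(P1, v1, 113). refcount(pp1)=2>1 -> COPY to pp3. 4 ppages; refcounts: pp0:2 pp1:1 pp2:2 pp3:1
Op 3: write(P1, v2, 176). refcount(pp2)=2>1 -> COPY to pp4. 5 ppages; refcounts: pp0:2 pp1:1 pp2:1 pp3:1 pp4:1
Op 4: write(P1, v0, 147). refcount(pp0)=2>1 -> COPY to pp5. 6 ppages; refcounts: pp0:1 pp1:1 pp2:1 pp3:1 pp4:1 pp5:1
Op 5: write(P1, v2, 179). refcount(pp4)=1 -> write in place. 6 ppages; refcounts: pp0:1 pp1:1 pp2:1 pp3:1 pp4:1 pp5:1
Op 6: read(P1, v1) -> 113. No state change.

yes yes yes no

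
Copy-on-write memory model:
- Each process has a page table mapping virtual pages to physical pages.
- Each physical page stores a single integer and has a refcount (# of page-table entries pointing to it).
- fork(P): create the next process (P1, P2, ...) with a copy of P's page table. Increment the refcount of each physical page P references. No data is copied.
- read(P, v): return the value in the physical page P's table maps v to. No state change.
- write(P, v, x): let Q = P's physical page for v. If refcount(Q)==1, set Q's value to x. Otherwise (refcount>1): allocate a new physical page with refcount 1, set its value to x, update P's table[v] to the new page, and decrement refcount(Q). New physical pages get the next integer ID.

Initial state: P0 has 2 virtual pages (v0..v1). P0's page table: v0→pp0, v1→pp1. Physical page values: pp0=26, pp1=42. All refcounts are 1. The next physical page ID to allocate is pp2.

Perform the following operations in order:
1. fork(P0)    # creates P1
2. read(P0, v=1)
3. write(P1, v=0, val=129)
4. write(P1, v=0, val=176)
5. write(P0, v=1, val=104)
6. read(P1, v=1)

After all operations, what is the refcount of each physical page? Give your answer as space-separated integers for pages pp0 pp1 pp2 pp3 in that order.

Answer: 1 1 1 1

Derivation:
Op 1: fork(P0) -> P1. 2 ppages; refcounts: pp0:2 pp1:2
Op 2: read(P0, v1) -> 42. No state change.
Op 3: write(P1, v0, 129). refcount(pp0)=2>1 -> COPY to pp2. 3 ppages; refcounts: pp0:1 pp1:2 pp2:1
Op 4: write(P1, v0, 176). refcount(pp2)=1 -> write in place. 3 ppages; refcounts: pp0:1 pp1:2 pp2:1
Op 5: write(P0, v1, 104). refcount(pp1)=2>1 -> COPY to pp3. 4 ppages; refcounts: pp0:1 pp1:1 pp2:1 pp3:1
Op 6: read(P1, v1) -> 42. No state change.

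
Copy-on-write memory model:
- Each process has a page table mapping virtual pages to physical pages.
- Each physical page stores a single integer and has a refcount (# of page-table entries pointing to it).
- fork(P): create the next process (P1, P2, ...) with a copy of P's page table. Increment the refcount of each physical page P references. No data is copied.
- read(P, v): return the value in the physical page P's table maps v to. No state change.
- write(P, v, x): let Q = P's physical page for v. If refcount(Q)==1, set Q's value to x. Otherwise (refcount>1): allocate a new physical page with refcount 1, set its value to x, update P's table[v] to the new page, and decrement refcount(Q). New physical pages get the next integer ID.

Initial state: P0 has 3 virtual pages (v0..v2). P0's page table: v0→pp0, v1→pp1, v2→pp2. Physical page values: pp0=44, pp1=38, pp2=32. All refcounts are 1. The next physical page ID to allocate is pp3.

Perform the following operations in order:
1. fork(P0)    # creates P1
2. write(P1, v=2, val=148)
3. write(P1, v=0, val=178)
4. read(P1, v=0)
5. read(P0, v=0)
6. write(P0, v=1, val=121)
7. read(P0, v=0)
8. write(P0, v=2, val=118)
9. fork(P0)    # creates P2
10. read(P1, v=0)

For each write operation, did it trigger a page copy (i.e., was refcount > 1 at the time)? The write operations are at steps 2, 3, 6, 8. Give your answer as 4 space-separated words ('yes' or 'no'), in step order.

Op 1: fork(P0) -> P1. 3 ppages; refcounts: pp0:2 pp1:2 pp2:2
Op 2: write(P1, v2, 148). refcount(pp2)=2>1 -> COPY to pp3. 4 ppages; refcounts: pp0:2 pp1:2 pp2:1 pp3:1
Op 3: write(P1, v0, 178). refcount(pp0)=2>1 -> COPY to pp4. 5 ppages; refcounts: pp0:1 pp1:2 pp2:1 pp3:1 pp4:1
Op 4: read(P1, v0) -> 178. No state change.
Op 5: read(P0, v0) -> 44. No state change.
Op 6: write(P0, v1, 121). refcount(pp1)=2>1 -> COPY to pp5. 6 ppages; refcounts: pp0:1 pp1:1 pp2:1 pp3:1 pp4:1 pp5:1
Op 7: read(P0, v0) -> 44. No state change.
Op 8: write(P0, v2, 118). refcount(pp2)=1 -> write in place. 6 ppages; refcounts: pp0:1 pp1:1 pp2:1 pp3:1 pp4:1 pp5:1
Op 9: fork(P0) -> P2. 6 ppages; refcounts: pp0:2 pp1:1 pp2:2 pp3:1 pp4:1 pp5:2
Op 10: read(P1, v0) -> 178. No state change.

yes yes yes no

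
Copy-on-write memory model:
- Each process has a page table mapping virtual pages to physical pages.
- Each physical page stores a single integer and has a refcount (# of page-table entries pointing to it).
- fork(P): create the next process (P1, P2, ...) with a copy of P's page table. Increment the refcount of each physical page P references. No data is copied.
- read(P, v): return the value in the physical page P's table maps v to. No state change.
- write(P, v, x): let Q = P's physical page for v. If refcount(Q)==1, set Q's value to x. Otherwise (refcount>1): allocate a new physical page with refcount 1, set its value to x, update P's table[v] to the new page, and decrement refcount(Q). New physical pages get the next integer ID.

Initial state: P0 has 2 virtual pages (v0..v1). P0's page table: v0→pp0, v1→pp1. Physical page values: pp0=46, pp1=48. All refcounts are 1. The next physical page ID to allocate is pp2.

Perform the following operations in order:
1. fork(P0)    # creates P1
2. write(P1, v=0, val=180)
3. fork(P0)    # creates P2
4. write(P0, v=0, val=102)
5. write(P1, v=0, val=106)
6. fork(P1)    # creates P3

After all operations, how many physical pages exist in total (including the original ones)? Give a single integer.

Answer: 4

Derivation:
Op 1: fork(P0) -> P1. 2 ppages; refcounts: pp0:2 pp1:2
Op 2: write(P1, v0, 180). refcount(pp0)=2>1 -> COPY to pp2. 3 ppages; refcounts: pp0:1 pp1:2 pp2:1
Op 3: fork(P0) -> P2. 3 ppages; refcounts: pp0:2 pp1:3 pp2:1
Op 4: write(P0, v0, 102). refcount(pp0)=2>1 -> COPY to pp3. 4 ppages; refcounts: pp0:1 pp1:3 pp2:1 pp3:1
Op 5: write(P1, v0, 106). refcount(pp2)=1 -> write in place. 4 ppages; refcounts: pp0:1 pp1:3 pp2:1 pp3:1
Op 6: fork(P1) -> P3. 4 ppages; refcounts: pp0:1 pp1:4 pp2:2 pp3:1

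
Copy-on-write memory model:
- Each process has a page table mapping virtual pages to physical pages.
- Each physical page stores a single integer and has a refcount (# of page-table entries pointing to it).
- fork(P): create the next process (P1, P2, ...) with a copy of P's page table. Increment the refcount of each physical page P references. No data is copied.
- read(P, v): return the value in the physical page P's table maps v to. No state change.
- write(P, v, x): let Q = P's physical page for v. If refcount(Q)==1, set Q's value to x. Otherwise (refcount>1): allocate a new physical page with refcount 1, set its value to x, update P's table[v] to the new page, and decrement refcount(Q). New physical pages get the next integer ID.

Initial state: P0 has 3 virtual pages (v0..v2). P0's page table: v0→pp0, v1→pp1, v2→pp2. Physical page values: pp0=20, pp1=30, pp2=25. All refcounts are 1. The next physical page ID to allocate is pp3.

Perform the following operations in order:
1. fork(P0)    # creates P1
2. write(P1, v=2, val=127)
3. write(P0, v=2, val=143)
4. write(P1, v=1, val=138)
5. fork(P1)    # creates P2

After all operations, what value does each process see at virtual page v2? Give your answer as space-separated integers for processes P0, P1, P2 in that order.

Answer: 143 127 127

Derivation:
Op 1: fork(P0) -> P1. 3 ppages; refcounts: pp0:2 pp1:2 pp2:2
Op 2: write(P1, v2, 127). refcount(pp2)=2>1 -> COPY to pp3. 4 ppages; refcounts: pp0:2 pp1:2 pp2:1 pp3:1
Op 3: write(P0, v2, 143). refcount(pp2)=1 -> write in place. 4 ppages; refcounts: pp0:2 pp1:2 pp2:1 pp3:1
Op 4: write(P1, v1, 138). refcount(pp1)=2>1 -> COPY to pp4. 5 ppages; refcounts: pp0:2 pp1:1 pp2:1 pp3:1 pp4:1
Op 5: fork(P1) -> P2. 5 ppages; refcounts: pp0:3 pp1:1 pp2:1 pp3:2 pp4:2
P0: v2 -> pp2 = 143
P1: v2 -> pp3 = 127
P2: v2 -> pp3 = 127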